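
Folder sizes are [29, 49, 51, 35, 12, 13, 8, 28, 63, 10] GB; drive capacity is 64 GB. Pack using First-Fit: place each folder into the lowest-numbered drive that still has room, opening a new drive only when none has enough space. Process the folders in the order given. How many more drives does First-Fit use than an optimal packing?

First-Fit: [29,35] [49,12] [51,13] [8,28,10] [63] → 5 drives.
Total size 298 GB; any packing needs at least ⌈298/64⌉ = 5 drives.
So 5 is already optimal.

0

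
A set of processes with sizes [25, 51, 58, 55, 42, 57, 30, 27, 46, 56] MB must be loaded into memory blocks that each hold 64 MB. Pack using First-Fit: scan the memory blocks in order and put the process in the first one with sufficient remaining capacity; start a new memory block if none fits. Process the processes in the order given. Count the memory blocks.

9 memory blocks

memory block 1: place 25 MB, 39 MB left
memory block 2: place 51 MB, 13 MB left
memory block 3: place 58 MB, 6 MB left
memory block 4: place 55 MB, 9 MB left
memory block 5: place 42 MB, 22 MB left
memory block 6: place 57 MB, 7 MB left
memory block 1: place 30 MB, 9 MB left
memory block 7: place 27 MB, 37 MB left
memory block 8: place 46 MB, 18 MB left
memory block 9: place 56 MB, 8 MB left
Final memory blocks: [25,30] [51] [58] [55] [42] [57] [27] [46] [56].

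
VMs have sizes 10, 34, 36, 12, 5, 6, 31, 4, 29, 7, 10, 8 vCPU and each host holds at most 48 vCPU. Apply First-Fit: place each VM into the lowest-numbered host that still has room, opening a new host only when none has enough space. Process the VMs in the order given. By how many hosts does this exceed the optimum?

1

First-Fit: [10,34,4] [36,12] [5,6,31] [29,7,10] [8] → 5 hosts.
Total size 192 vCPU; any packing needs at least ⌈192/48⌉ = 4 hosts.
An optimal packing achieves that bound: [36,12] [34,10,4] [31,10,7] [29,8,6,5] → 4 hosts.
Excess: 5 − 4 = 1.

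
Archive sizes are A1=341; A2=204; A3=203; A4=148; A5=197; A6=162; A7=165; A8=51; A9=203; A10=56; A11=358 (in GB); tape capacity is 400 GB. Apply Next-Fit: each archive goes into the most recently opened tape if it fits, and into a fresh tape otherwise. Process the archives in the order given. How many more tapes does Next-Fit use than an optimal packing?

1

Next-Fit: [341] [204] [203,148] [197,162] [165,51] [203,56] [358] → 7 tapes.
Total size 2088 GB; any packing needs at least ⌈2088/400⌉ = 6 tapes.
An optimal packing achieves that bound: [358] [341,56] [204,165] [203,197] [203,162] [148,51] → 6 tapes.
Excess: 7 − 6 = 1.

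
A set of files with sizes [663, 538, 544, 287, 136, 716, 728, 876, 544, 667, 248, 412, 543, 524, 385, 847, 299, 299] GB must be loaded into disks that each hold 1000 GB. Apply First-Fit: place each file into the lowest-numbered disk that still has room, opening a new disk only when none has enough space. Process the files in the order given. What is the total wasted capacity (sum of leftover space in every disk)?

1744

Put 663 GB in disk 1; 337 GB remain.
Put 538 GB in disk 2; 462 GB remain.
Put 544 GB in disk 3; 456 GB remain.
Put 287 GB in disk 1; 50 GB remain.
Put 136 GB in disk 2; 326 GB remain.
Put 716 GB in disk 4; 284 GB remain.
Put 728 GB in disk 5; 272 GB remain.
Put 876 GB in disk 6; 124 GB remain.
Put 544 GB in disk 7; 456 GB remain.
Put 667 GB in disk 8; 333 GB remain.
Put 248 GB in disk 2; 78 GB remain.
Put 412 GB in disk 3; 44 GB remain.
Put 543 GB in disk 9; 457 GB remain.
Put 524 GB in disk 10; 476 GB remain.
Put 385 GB in disk 7; 71 GB remain.
Put 847 GB in disk 11; 153 GB remain.
Put 299 GB in disk 8; 34 GB remain.
Put 299 GB in disk 9; 158 GB remain.
11 disks × 1000 GB = 11000 GB; used 9256 GB; unused 1744 GB.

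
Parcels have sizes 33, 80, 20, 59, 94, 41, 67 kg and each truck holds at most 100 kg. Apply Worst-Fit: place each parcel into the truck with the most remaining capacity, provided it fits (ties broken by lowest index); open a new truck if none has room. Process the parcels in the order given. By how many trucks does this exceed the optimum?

Worst-Fit: [33,20,41] [80] [59] [94] [67] → 5 trucks.
Total size 394 kg; any packing needs at least ⌈394/100⌉ = 4 trucks.
An optimal packing achieves that bound: [94] [80,20] [67,33] [59,41] → 4 trucks.
Excess: 5 − 4 = 1.

1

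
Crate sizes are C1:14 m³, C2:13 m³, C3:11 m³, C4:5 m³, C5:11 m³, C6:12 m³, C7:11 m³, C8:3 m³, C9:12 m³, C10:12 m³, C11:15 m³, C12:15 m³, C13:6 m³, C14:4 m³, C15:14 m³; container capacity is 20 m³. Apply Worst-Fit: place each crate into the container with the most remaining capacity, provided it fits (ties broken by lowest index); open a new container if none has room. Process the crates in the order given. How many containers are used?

C1 (14 m³) → container 1 (remaining 6 m³)
C2 (13 m³) → container 2 (remaining 7 m³)
C3 (11 m³) → container 3 (remaining 9 m³)
C4 (5 m³) → container 3 (remaining 4 m³)
C5 (11 m³) → container 4 (remaining 9 m³)
C6 (12 m³) → container 5 (remaining 8 m³)
C7 (11 m³) → container 6 (remaining 9 m³)
C8 (3 m³) → container 4 (remaining 6 m³)
C9 (12 m³) → container 7 (remaining 8 m³)
C10 (12 m³) → container 8 (remaining 8 m³)
C11 (15 m³) → container 9 (remaining 5 m³)
C12 (15 m³) → container 10 (remaining 5 m³)
C13 (6 m³) → container 6 (remaining 3 m³)
C14 (4 m³) → container 5 (remaining 4 m³)
C15 (14 m³) → container 11 (remaining 6 m³)
Final containers: [14] [13] [11,5] [11,3] [12,4] [11,6] [12] [12] [15] [15] [14].

11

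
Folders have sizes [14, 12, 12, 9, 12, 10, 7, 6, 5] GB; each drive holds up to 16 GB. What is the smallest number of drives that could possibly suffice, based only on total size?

Total size = 14 + 12 + 12 + 9 + 12 + 10 + 7 + 6 + 5 = 87 GB.
⌈87 / 16⌉ = 6.

6 drives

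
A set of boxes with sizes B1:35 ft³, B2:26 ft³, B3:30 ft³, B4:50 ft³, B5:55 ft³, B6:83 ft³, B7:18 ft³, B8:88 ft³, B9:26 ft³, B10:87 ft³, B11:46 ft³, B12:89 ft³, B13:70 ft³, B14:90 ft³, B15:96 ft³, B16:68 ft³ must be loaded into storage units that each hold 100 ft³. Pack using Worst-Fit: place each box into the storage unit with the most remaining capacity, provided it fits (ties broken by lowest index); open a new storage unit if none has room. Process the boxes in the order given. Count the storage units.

12 storage units

Put B1 (35 ft³) in storage unit 1; 65 ft³ remain.
Put B2 (26 ft³) in storage unit 1; 39 ft³ remain.
Put B3 (30 ft³) in storage unit 1; 9 ft³ remain.
Put B4 (50 ft³) in storage unit 2; 50 ft³ remain.
Put B5 (55 ft³) in storage unit 3; 45 ft³ remain.
Put B6 (83 ft³) in storage unit 4; 17 ft³ remain.
Put B7 (18 ft³) in storage unit 2; 32 ft³ remain.
Put B8 (88 ft³) in storage unit 5; 12 ft³ remain.
Put B9 (26 ft³) in storage unit 3; 19 ft³ remain.
Put B10 (87 ft³) in storage unit 6; 13 ft³ remain.
Put B11 (46 ft³) in storage unit 7; 54 ft³ remain.
Put B12 (89 ft³) in storage unit 8; 11 ft³ remain.
Put B13 (70 ft³) in storage unit 9; 30 ft³ remain.
Put B14 (90 ft³) in storage unit 10; 10 ft³ remain.
Put B15 (96 ft³) in storage unit 11; 4 ft³ remain.
Put B16 (68 ft³) in storage unit 12; 32 ft³ remain.
Final storage units: [35,26,30] [50,18] [55,26] [83] [88] [87] [46] [89] [70] [90] [96] [68].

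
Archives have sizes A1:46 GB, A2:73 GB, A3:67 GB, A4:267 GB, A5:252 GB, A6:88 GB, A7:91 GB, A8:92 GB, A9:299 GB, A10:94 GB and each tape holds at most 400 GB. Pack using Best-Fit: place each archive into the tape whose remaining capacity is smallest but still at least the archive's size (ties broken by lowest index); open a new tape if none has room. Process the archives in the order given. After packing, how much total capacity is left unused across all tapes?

Put A1 (46 GB) in tape 1; 354 GB remain.
Put A2 (73 GB) in tape 1; 281 GB remain.
Put A3 (67 GB) in tape 1; 214 GB remain.
Put A4 (267 GB) in tape 2; 133 GB remain.
Put A5 (252 GB) in tape 3; 148 GB remain.
Put A6 (88 GB) in tape 2; 45 GB remain.
Put A7 (91 GB) in tape 3; 57 GB remain.
Put A8 (92 GB) in tape 1; 122 GB remain.
Put A9 (299 GB) in tape 4; 101 GB remain.
Put A10 (94 GB) in tape 4; 7 GB remain.
4 tapes × 400 GB = 1600 GB; used 1369 GB; unused 231 GB.

231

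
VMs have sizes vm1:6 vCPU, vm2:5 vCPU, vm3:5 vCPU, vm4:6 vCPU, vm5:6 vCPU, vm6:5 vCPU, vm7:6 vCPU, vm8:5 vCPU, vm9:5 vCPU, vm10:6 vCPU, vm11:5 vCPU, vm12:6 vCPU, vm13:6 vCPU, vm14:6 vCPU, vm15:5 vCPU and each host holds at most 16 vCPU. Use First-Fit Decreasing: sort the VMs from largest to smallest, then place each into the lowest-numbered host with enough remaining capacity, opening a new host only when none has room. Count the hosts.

Sorted descending: 6, 6, 6, 6, 6, 6, 6, 6, 5, 5, 5, 5, 5, 5, 5.
Put 6 vCPU in host 1; 10 vCPU remain.
Put 6 vCPU in host 1; 4 vCPU remain.
Put 6 vCPU in host 2; 10 vCPU remain.
Put 6 vCPU in host 2; 4 vCPU remain.
Put 6 vCPU in host 3; 10 vCPU remain.
Put 6 vCPU in host 3; 4 vCPU remain.
Put 6 vCPU in host 4; 10 vCPU remain.
Put 6 vCPU in host 4; 4 vCPU remain.
Put 5 vCPU in host 5; 11 vCPU remain.
Put 5 vCPU in host 5; 6 vCPU remain.
Put 5 vCPU in host 5; 1 vCPU remain.
Put 5 vCPU in host 6; 11 vCPU remain.
Put 5 vCPU in host 6; 6 vCPU remain.
Put 5 vCPU in host 6; 1 vCPU remain.
Put 5 vCPU in host 7; 11 vCPU remain.
Final hosts: [6,6] [6,6] [6,6] [6,6] [5,5,5] [5,5,5] [5].

7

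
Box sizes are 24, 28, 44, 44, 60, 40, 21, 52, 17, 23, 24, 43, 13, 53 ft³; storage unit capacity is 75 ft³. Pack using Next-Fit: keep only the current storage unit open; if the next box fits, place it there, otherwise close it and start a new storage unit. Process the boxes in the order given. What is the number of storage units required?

9

Put 24 ft³ in storage unit 1; 51 ft³ remain.
Put 28 ft³ in storage unit 1; 23 ft³ remain.
Put 44 ft³ in storage unit 2; 31 ft³ remain.
Put 44 ft³ in storage unit 3; 31 ft³ remain.
Put 60 ft³ in storage unit 4; 15 ft³ remain.
Put 40 ft³ in storage unit 5; 35 ft³ remain.
Put 21 ft³ in storage unit 5; 14 ft³ remain.
Put 52 ft³ in storage unit 6; 23 ft³ remain.
Put 17 ft³ in storage unit 6; 6 ft³ remain.
Put 23 ft³ in storage unit 7; 52 ft³ remain.
Put 24 ft³ in storage unit 7; 28 ft³ remain.
Put 43 ft³ in storage unit 8; 32 ft³ remain.
Put 13 ft³ in storage unit 8; 19 ft³ remain.
Put 53 ft³ in storage unit 9; 22 ft³ remain.
Final storage units: [24,28] [44] [44] [60] [40,21] [52,17] [23,24] [43,13] [53].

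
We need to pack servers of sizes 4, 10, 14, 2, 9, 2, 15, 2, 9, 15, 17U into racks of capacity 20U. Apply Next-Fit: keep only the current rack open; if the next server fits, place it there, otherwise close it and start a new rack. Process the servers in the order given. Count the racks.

7 racks

Put 4U in rack 1; 16U remain.
Put 10U in rack 1; 6U remain.
Put 14U in rack 2; 6U remain.
Put 2U in rack 2; 4U remain.
Put 9U in rack 3; 11U remain.
Put 2U in rack 3; 9U remain.
Put 15U in rack 4; 5U remain.
Put 2U in rack 4; 3U remain.
Put 9U in rack 5; 11U remain.
Put 15U in rack 6; 5U remain.
Put 17U in rack 7; 3U remain.
Final racks: [4,10] [14,2] [9,2] [15,2] [9] [15] [17].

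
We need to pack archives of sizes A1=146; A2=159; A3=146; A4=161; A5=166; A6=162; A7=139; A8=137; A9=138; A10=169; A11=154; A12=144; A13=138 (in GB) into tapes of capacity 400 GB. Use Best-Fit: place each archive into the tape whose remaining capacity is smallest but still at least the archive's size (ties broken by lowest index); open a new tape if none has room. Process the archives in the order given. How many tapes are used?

Put A1 (146 GB) in tape 1; 254 GB remain.
Put A2 (159 GB) in tape 1; 95 GB remain.
Put A3 (146 GB) in tape 2; 254 GB remain.
Put A4 (161 GB) in tape 2; 93 GB remain.
Put A5 (166 GB) in tape 3; 234 GB remain.
Put A6 (162 GB) in tape 3; 72 GB remain.
Put A7 (139 GB) in tape 4; 261 GB remain.
Put A8 (137 GB) in tape 4; 124 GB remain.
Put A9 (138 GB) in tape 5; 262 GB remain.
Put A10 (169 GB) in tape 5; 93 GB remain.
Put A11 (154 GB) in tape 6; 246 GB remain.
Put A12 (144 GB) in tape 6; 102 GB remain.
Put A13 (138 GB) in tape 7; 262 GB remain.

7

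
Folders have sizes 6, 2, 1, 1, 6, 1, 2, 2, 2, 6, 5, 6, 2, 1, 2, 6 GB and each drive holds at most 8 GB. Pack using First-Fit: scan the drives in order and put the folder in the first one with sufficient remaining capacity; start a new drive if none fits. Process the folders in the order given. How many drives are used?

drive 1: place 6 GB, 2 GB left
drive 1: place 2 GB, 0 GB left
drive 2: place 1 GB, 7 GB left
drive 2: place 1 GB, 6 GB left
drive 2: place 6 GB, 0 GB left
drive 3: place 1 GB, 7 GB left
drive 3: place 2 GB, 5 GB left
drive 3: place 2 GB, 3 GB left
drive 3: place 2 GB, 1 GB left
drive 4: place 6 GB, 2 GB left
drive 5: place 5 GB, 3 GB left
drive 6: place 6 GB, 2 GB left
drive 4: place 2 GB, 0 GB left
drive 3: place 1 GB, 0 GB left
drive 5: place 2 GB, 1 GB left
drive 7: place 6 GB, 2 GB left

7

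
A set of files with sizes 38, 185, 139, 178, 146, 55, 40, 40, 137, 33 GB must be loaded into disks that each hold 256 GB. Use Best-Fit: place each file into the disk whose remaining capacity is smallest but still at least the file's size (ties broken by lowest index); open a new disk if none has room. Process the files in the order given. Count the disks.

38 GB → disk 1 (remaining 218 GB)
185 GB → disk 1 (remaining 33 GB)
139 GB → disk 2 (remaining 117 GB)
178 GB → disk 3 (remaining 78 GB)
146 GB → disk 4 (remaining 110 GB)
55 GB → disk 3 (remaining 23 GB)
40 GB → disk 4 (remaining 70 GB)
40 GB → disk 4 (remaining 30 GB)
137 GB → disk 5 (remaining 119 GB)
33 GB → disk 1 (remaining 0 GB)

5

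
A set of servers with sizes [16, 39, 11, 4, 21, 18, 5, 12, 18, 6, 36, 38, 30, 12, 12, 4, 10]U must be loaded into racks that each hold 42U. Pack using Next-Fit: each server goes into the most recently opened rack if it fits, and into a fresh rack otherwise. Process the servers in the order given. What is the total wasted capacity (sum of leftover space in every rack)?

rack 1: place 16U, 26U left
rack 2: place 39U, 3U left
rack 3: place 11U, 31U left
rack 3: place 4U, 27U left
rack 3: place 21U, 6U left
rack 4: place 18U, 24U left
rack 4: place 5U, 19U left
rack 4: place 12U, 7U left
rack 5: place 18U, 24U left
rack 5: place 6U, 18U left
rack 6: place 36U, 6U left
rack 7: place 38U, 4U left
rack 8: place 30U, 12U left
rack 8: place 12U, 0U left
rack 9: place 12U, 30U left
rack 9: place 4U, 26U left
rack 9: place 10U, 16U left
9 racks × 42U = 378U; used 292U; unused 86U.

86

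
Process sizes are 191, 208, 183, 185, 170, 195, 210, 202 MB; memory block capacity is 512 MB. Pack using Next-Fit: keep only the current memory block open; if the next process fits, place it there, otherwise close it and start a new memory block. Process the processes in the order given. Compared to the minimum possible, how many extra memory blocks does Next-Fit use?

0

Next-Fit: [191,208] [183,185] [170,195] [210,202] → 4 memory blocks.
Total size 1544 MB; any packing needs at least ⌈1544/512⌉ = 4 memory blocks.
So 4 is already optimal.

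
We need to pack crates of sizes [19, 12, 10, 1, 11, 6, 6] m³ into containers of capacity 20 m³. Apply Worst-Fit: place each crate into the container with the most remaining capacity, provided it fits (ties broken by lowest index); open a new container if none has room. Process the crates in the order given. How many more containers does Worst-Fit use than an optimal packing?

Worst-Fit: [19] [12] [10,1,6] [11,6] → 4 containers.
Total size 65 m³; any packing needs at least ⌈65/20⌉ = 4 containers.
So 4 is already optimal.

0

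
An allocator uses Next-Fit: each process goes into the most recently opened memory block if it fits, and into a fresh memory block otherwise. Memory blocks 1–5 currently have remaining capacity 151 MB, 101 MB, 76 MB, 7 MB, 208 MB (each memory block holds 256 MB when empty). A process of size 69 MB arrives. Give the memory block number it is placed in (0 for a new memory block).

Next-Fit only looks at memory block 5, which has 208 MB free.
69 MB fits there.

5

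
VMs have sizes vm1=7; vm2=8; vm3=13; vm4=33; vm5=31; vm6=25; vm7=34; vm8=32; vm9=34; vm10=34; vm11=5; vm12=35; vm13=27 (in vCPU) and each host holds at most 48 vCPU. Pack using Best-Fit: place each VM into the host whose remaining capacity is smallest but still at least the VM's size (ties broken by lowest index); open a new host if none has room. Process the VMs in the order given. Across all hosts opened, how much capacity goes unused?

162

host 1: place vm1 (7 vCPU), 41 vCPU left
host 1: place vm2 (8 vCPU), 33 vCPU left
host 1: place vm3 (13 vCPU), 20 vCPU left
host 2: place vm4 (33 vCPU), 15 vCPU left
host 3: place vm5 (31 vCPU), 17 vCPU left
host 4: place vm6 (25 vCPU), 23 vCPU left
host 5: place vm7 (34 vCPU), 14 vCPU left
host 6: place vm8 (32 vCPU), 16 vCPU left
host 7: place vm9 (34 vCPU), 14 vCPU left
host 8: place vm10 (34 vCPU), 14 vCPU left
host 5: place vm11 (5 vCPU), 9 vCPU left
host 9: place vm12 (35 vCPU), 13 vCPU left
host 10: place vm13 (27 vCPU), 21 vCPU left
10 hosts × 48 vCPU = 480 vCPU; used 318 vCPU; unused 162 vCPU.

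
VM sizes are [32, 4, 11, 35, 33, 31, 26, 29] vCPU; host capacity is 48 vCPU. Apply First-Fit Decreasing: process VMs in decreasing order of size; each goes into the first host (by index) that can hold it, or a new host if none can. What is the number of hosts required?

Sorted descending: 35, 33, 32, 31, 29, 26, 11, 4.
35 vCPU → host 1 (remaining 13 vCPU)
33 vCPU → host 2 (remaining 15 vCPU)
32 vCPU → host 3 (remaining 16 vCPU)
31 vCPU → host 4 (remaining 17 vCPU)
29 vCPU → host 5 (remaining 19 vCPU)
26 vCPU → host 6 (remaining 22 vCPU)
11 vCPU → host 1 (remaining 2 vCPU)
4 vCPU → host 2 (remaining 11 vCPU)

6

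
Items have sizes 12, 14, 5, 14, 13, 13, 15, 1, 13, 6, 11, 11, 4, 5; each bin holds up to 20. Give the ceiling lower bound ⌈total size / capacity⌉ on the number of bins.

7

Total size = 12 + 14 + 5 + 14 + 13 + 13 + 15 + 1 + 13 + 6 + 11 + 11 + 4 + 5 = 137.
⌈137 / 20⌉ = 7.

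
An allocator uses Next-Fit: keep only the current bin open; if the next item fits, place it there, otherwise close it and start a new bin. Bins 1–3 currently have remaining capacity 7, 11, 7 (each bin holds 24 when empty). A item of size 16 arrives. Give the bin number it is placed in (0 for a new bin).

0

Next-Fit only looks at bin 3, which has 7 free.
16 does not fit, so a new bin is opened.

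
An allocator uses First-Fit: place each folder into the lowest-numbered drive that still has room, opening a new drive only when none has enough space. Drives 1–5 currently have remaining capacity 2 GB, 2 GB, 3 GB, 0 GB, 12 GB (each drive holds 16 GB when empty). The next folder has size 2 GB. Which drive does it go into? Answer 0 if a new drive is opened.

1

Drives with room: drive 1 (2 GB), drive 2 (2 GB), drive 3 (3 GB), drive 5 (12 GB).
The first with room is drive 1.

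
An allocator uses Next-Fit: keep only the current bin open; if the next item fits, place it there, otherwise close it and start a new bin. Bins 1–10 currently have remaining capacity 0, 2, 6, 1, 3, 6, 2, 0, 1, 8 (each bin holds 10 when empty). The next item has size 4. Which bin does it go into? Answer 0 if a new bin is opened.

10

Next-Fit only looks at bin 10, which has 8 free.
4 fits there.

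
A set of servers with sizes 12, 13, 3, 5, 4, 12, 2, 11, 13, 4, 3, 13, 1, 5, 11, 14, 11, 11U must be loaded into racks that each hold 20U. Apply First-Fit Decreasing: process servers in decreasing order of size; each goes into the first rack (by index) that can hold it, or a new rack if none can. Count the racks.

Sorted descending: 14, 13, 13, 13, 12, 12, 11, 11, 11, 11, 5, 5, 4, 4, 3, 3, 2, 1.
rack 1: place 14U, 6U left
rack 2: place 13U, 7U left
rack 3: place 13U, 7U left
rack 4: place 13U, 7U left
rack 5: place 12U, 8U left
rack 6: place 12U, 8U left
rack 7: place 11U, 9U left
rack 8: place 11U, 9U left
rack 9: place 11U, 9U left
rack 10: place 11U, 9U left
rack 1: place 5U, 1U left
rack 2: place 5U, 2U left
rack 3: place 4U, 3U left
rack 4: place 4U, 3U left
rack 3: place 3U, 0U left
rack 4: place 3U, 0U left
rack 2: place 2U, 0U left
rack 1: place 1U, 0U left
Final racks: [14,5,1] [13,5,2] [13,4,3] [13,4,3] [12] [12] [11] [11] [11] [11].

10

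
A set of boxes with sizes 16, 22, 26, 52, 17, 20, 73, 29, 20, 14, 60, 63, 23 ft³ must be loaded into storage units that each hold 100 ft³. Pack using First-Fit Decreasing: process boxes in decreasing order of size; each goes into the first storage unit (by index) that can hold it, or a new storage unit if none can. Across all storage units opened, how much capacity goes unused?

65

Sorted descending: 73, 63, 60, 52, 29, 26, 23, 22, 20, 20, 17, 16, 14.
Put 73 ft³ in storage unit 1; 27 ft³ remain.
Put 63 ft³ in storage unit 2; 37 ft³ remain.
Put 60 ft³ in storage unit 3; 40 ft³ remain.
Put 52 ft³ in storage unit 4; 48 ft³ remain.
Put 29 ft³ in storage unit 2; 8 ft³ remain.
Put 26 ft³ in storage unit 1; 1 ft³ remain.
Put 23 ft³ in storage unit 3; 17 ft³ remain.
Put 22 ft³ in storage unit 4; 26 ft³ remain.
Put 20 ft³ in storage unit 4; 6 ft³ remain.
Put 20 ft³ in storage unit 5; 80 ft³ remain.
Put 17 ft³ in storage unit 3; 0 ft³ remain.
Put 16 ft³ in storage unit 5; 64 ft³ remain.
Put 14 ft³ in storage unit 5; 50 ft³ remain.
5 storage units × 100 ft³ = 500 ft³; used 435 ft³; unused 65 ft³.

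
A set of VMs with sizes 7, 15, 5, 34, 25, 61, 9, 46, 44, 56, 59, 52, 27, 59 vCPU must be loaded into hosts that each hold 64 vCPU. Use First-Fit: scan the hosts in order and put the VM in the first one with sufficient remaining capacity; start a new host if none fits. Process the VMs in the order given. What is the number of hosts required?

9

Put 7 vCPU in host 1; 57 vCPU remain.
Put 15 vCPU in host 1; 42 vCPU remain.
Put 5 vCPU in host 1; 37 vCPU remain.
Put 34 vCPU in host 1; 3 vCPU remain.
Put 25 vCPU in host 2; 39 vCPU remain.
Put 61 vCPU in host 3; 3 vCPU remain.
Put 9 vCPU in host 2; 30 vCPU remain.
Put 46 vCPU in host 4; 18 vCPU remain.
Put 44 vCPU in host 5; 20 vCPU remain.
Put 56 vCPU in host 6; 8 vCPU remain.
Put 59 vCPU in host 7; 5 vCPU remain.
Put 52 vCPU in host 8; 12 vCPU remain.
Put 27 vCPU in host 2; 3 vCPU remain.
Put 59 vCPU in host 9; 5 vCPU remain.
Final hosts: [7,15,5,34] [25,9,27] [61] [46] [44] [56] [59] [52] [59].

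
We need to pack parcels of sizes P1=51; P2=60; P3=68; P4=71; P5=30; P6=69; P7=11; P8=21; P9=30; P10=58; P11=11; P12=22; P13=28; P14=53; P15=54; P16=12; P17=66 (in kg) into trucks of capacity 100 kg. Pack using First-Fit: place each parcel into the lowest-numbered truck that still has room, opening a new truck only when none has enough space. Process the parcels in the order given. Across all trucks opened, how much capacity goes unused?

P1 (51 kg) → truck 1 (remaining 49 kg)
P2 (60 kg) → truck 2 (remaining 40 kg)
P3 (68 kg) → truck 3 (remaining 32 kg)
P4 (71 kg) → truck 4 (remaining 29 kg)
P5 (30 kg) → truck 1 (remaining 19 kg)
P6 (69 kg) → truck 5 (remaining 31 kg)
P7 (11 kg) → truck 1 (remaining 8 kg)
P8 (21 kg) → truck 2 (remaining 19 kg)
P9 (30 kg) → truck 3 (remaining 2 kg)
P10 (58 kg) → truck 6 (remaining 42 kg)
P11 (11 kg) → truck 2 (remaining 8 kg)
P12 (22 kg) → truck 4 (remaining 7 kg)
P13 (28 kg) → truck 5 (remaining 3 kg)
P14 (53 kg) → truck 7 (remaining 47 kg)
P15 (54 kg) → truck 8 (remaining 46 kg)
P16 (12 kg) → truck 6 (remaining 30 kg)
P17 (66 kg) → truck 9 (remaining 34 kg)
9 trucks × 100 kg = 900 kg; used 715 kg; unused 185 kg.

185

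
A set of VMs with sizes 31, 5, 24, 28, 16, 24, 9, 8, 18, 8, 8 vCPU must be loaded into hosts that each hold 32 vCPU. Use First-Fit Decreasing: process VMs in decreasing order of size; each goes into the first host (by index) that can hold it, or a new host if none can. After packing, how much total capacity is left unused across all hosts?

Sorted descending: 31, 28, 24, 24, 18, 16, 9, 8, 8, 8, 5.
Put 31 vCPU in host 1; 1 vCPU remain.
Put 28 vCPU in host 2; 4 vCPU remain.
Put 24 vCPU in host 3; 8 vCPU remain.
Put 24 vCPU in host 4; 8 vCPU remain.
Put 18 vCPU in host 5; 14 vCPU remain.
Put 16 vCPU in host 6; 16 vCPU remain.
Put 9 vCPU in host 5; 5 vCPU remain.
Put 8 vCPU in host 3; 0 vCPU remain.
Put 8 vCPU in host 4; 0 vCPU remain.
Put 8 vCPU in host 6; 8 vCPU remain.
Put 5 vCPU in host 5; 0 vCPU remain.
6 hosts × 32 vCPU = 192 vCPU; used 179 vCPU; unused 13 vCPU.

13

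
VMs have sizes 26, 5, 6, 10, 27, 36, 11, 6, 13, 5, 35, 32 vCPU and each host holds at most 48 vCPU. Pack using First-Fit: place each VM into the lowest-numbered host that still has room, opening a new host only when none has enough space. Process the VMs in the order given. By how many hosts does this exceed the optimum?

0

First-Fit: [26,5,6,10] [27,11,6] [36,5] [13,35] [32] → 5 hosts.
Total size 212 vCPU; any packing needs at least ⌈212/48⌉ = 5 hosts.
So 5 is already optimal.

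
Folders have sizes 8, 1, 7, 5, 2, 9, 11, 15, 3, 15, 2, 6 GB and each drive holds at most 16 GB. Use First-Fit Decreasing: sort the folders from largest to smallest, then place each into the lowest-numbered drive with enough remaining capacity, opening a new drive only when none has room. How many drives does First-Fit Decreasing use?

Sorted descending: 15, 15, 11, 9, 8, 7, 6, 5, 3, 2, 2, 1.
Put 15 GB in drive 1; 1 GB remain.
Put 15 GB in drive 2; 1 GB remain.
Put 11 GB in drive 3; 5 GB remain.
Put 9 GB in drive 4; 7 GB remain.
Put 8 GB in drive 5; 8 GB remain.
Put 7 GB in drive 4; 0 GB remain.
Put 6 GB in drive 5; 2 GB remain.
Put 5 GB in drive 3; 0 GB remain.
Put 3 GB in drive 6; 13 GB remain.
Put 2 GB in drive 5; 0 GB remain.
Put 2 GB in drive 6; 11 GB remain.
Put 1 GB in drive 1; 0 GB remain.
Final drives: [15,1] [15] [11,5] [9,7] [8,6,2] [3,2].

6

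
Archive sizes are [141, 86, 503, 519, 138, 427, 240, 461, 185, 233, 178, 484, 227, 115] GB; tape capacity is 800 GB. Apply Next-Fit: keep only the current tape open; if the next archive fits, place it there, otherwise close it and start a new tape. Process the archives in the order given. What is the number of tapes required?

7

tape 1: place 141 GB, 659 GB left
tape 1: place 86 GB, 573 GB left
tape 1: place 503 GB, 70 GB left
tape 2: place 519 GB, 281 GB left
tape 2: place 138 GB, 143 GB left
tape 3: place 427 GB, 373 GB left
tape 3: place 240 GB, 133 GB left
tape 4: place 461 GB, 339 GB left
tape 4: place 185 GB, 154 GB left
tape 5: place 233 GB, 567 GB left
tape 5: place 178 GB, 389 GB left
tape 6: place 484 GB, 316 GB left
tape 6: place 227 GB, 89 GB left
tape 7: place 115 GB, 685 GB left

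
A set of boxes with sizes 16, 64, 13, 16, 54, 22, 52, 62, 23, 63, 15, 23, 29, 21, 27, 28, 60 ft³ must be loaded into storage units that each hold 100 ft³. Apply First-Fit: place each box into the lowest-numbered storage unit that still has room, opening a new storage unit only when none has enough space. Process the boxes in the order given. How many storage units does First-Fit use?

storage unit 1: place 16 ft³, 84 ft³ left
storage unit 1: place 64 ft³, 20 ft³ left
storage unit 1: place 13 ft³, 7 ft³ left
storage unit 2: place 16 ft³, 84 ft³ left
storage unit 2: place 54 ft³, 30 ft³ left
storage unit 2: place 22 ft³, 8 ft³ left
storage unit 3: place 52 ft³, 48 ft³ left
storage unit 4: place 62 ft³, 38 ft³ left
storage unit 3: place 23 ft³, 25 ft³ left
storage unit 5: place 63 ft³, 37 ft³ left
storage unit 3: place 15 ft³, 10 ft³ left
storage unit 4: place 23 ft³, 15 ft³ left
storage unit 5: place 29 ft³, 8 ft³ left
storage unit 6: place 21 ft³, 79 ft³ left
storage unit 6: place 27 ft³, 52 ft³ left
storage unit 6: place 28 ft³, 24 ft³ left
storage unit 7: place 60 ft³, 40 ft³ left
Final storage units: [16,64,13] [16,54,22] [52,23,15] [62,23] [63,29] [21,27,28] [60].

7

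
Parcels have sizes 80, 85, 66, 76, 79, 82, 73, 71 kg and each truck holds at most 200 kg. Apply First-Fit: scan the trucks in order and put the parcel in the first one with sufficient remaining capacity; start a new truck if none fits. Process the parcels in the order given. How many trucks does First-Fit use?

Put 80 kg in truck 1; 120 kg remain.
Put 85 kg in truck 1; 35 kg remain.
Put 66 kg in truck 2; 134 kg remain.
Put 76 kg in truck 2; 58 kg remain.
Put 79 kg in truck 3; 121 kg remain.
Put 82 kg in truck 3; 39 kg remain.
Put 73 kg in truck 4; 127 kg remain.
Put 71 kg in truck 4; 56 kg remain.

4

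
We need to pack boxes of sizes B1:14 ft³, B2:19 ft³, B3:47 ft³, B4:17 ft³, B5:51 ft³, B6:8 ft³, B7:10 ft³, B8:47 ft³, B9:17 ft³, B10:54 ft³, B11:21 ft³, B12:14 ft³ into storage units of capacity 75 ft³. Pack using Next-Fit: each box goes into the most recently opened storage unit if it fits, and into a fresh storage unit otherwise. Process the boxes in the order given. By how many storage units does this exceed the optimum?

1

Next-Fit: [14,19] [47,17] [51,8,10] [47,17] [54,21] [14] → 6 storage units.
Total size 319 ft³; any packing needs at least ⌈319/75⌉ = 5 storage units.
An optimal packing achieves that bound: [54,21] [51,19] [47,17,10] [47,17,8] [14,14] → 5 storage units.
Excess: 6 − 5 = 1.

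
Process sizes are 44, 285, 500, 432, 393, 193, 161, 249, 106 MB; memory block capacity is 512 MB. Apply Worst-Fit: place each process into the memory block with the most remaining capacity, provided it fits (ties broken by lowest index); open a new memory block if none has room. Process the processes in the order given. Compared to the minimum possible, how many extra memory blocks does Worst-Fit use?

1

Worst-Fit: [44,285] [500] [432] [393] [193,161] [249,106] → 6 memory blocks.
Total size 2363 MB; any packing needs at least ⌈2363/512⌉ = 5 memory blocks.
An optimal packing achieves that bound: [500] [432,44] [393,106] [285,193] [249,161] → 5 memory blocks.
Excess: 6 − 5 = 1.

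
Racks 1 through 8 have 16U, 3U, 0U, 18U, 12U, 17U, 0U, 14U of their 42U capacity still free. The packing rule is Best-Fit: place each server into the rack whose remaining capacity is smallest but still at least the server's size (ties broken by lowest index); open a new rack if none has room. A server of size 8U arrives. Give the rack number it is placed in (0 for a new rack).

Racks with room: rack 1 (16U), rack 4 (18U), rack 5 (12U), rack 6 (17U), rack 8 (14U).
Tightest fit is rack 5 with 12U free.

5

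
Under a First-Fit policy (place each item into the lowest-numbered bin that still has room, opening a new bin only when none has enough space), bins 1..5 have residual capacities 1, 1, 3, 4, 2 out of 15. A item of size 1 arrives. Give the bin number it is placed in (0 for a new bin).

Bins with room: bin 1 (1), bin 2 (1), bin 3 (3), bin 4 (4), bin 5 (2).
The first with room is bin 1.

1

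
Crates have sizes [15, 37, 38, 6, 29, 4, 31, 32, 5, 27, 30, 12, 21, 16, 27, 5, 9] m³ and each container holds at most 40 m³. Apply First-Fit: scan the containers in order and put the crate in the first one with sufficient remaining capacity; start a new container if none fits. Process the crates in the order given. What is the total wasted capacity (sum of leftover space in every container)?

Put 15 m³ in container 1; 25 m³ remain.
Put 37 m³ in container 2; 3 m³ remain.
Put 38 m³ in container 3; 2 m³ remain.
Put 6 m³ in container 1; 19 m³ remain.
Put 29 m³ in container 4; 11 m³ remain.
Put 4 m³ in container 1; 15 m³ remain.
Put 31 m³ in container 5; 9 m³ remain.
Put 32 m³ in container 6; 8 m³ remain.
Put 5 m³ in container 1; 10 m³ remain.
Put 27 m³ in container 7; 13 m³ remain.
Put 30 m³ in container 8; 10 m³ remain.
Put 12 m³ in container 7; 1 m³ remain.
Put 21 m³ in container 9; 19 m³ remain.
Put 16 m³ in container 9; 3 m³ remain.
Put 27 m³ in container 10; 13 m³ remain.
Put 5 m³ in container 1; 5 m³ remain.
Put 9 m³ in container 4; 2 m³ remain.
10 containers × 40 m³ = 400 m³; used 344 m³; unused 56 m³.

56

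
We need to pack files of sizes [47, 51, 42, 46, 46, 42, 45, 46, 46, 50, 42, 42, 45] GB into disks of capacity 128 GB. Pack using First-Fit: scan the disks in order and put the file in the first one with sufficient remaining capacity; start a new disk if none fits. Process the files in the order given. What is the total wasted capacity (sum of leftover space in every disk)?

47 GB → disk 1 (remaining 81 GB)
51 GB → disk 1 (remaining 30 GB)
42 GB → disk 2 (remaining 86 GB)
46 GB → disk 2 (remaining 40 GB)
46 GB → disk 3 (remaining 82 GB)
42 GB → disk 3 (remaining 40 GB)
45 GB → disk 4 (remaining 83 GB)
46 GB → disk 4 (remaining 37 GB)
46 GB → disk 5 (remaining 82 GB)
50 GB → disk 5 (remaining 32 GB)
42 GB → disk 6 (remaining 86 GB)
42 GB → disk 6 (remaining 44 GB)
45 GB → disk 7 (remaining 83 GB)
7 disks × 128 GB = 896 GB; used 590 GB; unused 306 GB.

306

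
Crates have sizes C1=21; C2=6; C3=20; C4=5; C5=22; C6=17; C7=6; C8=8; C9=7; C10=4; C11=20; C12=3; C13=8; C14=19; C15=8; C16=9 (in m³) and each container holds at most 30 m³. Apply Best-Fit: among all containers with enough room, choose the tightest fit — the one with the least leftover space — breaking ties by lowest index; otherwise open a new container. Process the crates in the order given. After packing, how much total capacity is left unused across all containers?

27

C1 (21 m³) → container 1 (remaining 9 m³)
C2 (6 m³) → container 1 (remaining 3 m³)
C3 (20 m³) → container 2 (remaining 10 m³)
C4 (5 m³) → container 2 (remaining 5 m³)
C5 (22 m³) → container 3 (remaining 8 m³)
C6 (17 m³) → container 4 (remaining 13 m³)
C7 (6 m³) → container 3 (remaining 2 m³)
C8 (8 m³) → container 4 (remaining 5 m³)
C9 (7 m³) → container 5 (remaining 23 m³)
C10 (4 m³) → container 2 (remaining 1 m³)
C11 (20 m³) → container 5 (remaining 3 m³)
C12 (3 m³) → container 1 (remaining 0 m³)
C13 (8 m³) → container 6 (remaining 22 m³)
C14 (19 m³) → container 6 (remaining 3 m³)
C15 (8 m³) → container 7 (remaining 22 m³)
C16 (9 m³) → container 7 (remaining 13 m³)
7 containers × 30 m³ = 210 m³; used 183 m³; unused 27 m³.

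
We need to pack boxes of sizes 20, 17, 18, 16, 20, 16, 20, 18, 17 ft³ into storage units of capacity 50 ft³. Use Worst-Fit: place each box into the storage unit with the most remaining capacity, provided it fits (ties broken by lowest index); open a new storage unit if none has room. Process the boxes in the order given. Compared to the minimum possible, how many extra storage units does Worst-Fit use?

Worst-Fit: [20,17] [18,16] [20,16] [20,18] [17] → 5 storage units.
Total size 162 ft³; any packing needs at least ⌈162/50⌉ = 4 storage units.
An optimal packing achieves that bound: [20,20] [20,18] [18,17] [17,16,16] → 4 storage units.
Excess: 5 − 4 = 1.

1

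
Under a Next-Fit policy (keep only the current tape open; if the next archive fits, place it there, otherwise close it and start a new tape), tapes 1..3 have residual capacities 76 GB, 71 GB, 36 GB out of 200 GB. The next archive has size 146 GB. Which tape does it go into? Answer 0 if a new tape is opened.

Next-Fit only looks at tape 3, which has 36 GB free.
146 GB does not fit, so a new tape is opened.

0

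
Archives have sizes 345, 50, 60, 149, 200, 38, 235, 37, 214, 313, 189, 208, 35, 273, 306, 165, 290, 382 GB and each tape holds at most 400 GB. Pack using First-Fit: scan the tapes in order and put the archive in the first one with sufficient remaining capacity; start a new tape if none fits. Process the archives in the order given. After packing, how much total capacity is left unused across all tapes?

tape 1: place 345 GB, 55 GB left
tape 1: place 50 GB, 5 GB left
tape 2: place 60 GB, 340 GB left
tape 2: place 149 GB, 191 GB left
tape 3: place 200 GB, 200 GB left
tape 2: place 38 GB, 153 GB left
tape 4: place 235 GB, 165 GB left
tape 2: place 37 GB, 116 GB left
tape 5: place 214 GB, 186 GB left
tape 6: place 313 GB, 87 GB left
tape 3: place 189 GB, 11 GB left
tape 7: place 208 GB, 192 GB left
tape 2: place 35 GB, 81 GB left
tape 8: place 273 GB, 127 GB left
tape 9: place 306 GB, 94 GB left
tape 4: place 165 GB, 0 GB left
tape 10: place 290 GB, 110 GB left
tape 11: place 382 GB, 18 GB left
11 tapes × 400 GB = 4400 GB; used 3489 GB; unused 911 GB.

911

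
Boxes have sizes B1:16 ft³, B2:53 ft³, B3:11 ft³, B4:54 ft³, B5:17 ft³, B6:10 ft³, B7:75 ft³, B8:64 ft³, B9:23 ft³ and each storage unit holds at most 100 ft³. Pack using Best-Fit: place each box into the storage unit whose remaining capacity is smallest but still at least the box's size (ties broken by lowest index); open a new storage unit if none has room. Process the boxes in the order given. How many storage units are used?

storage unit 1: place B1 (16 ft³), 84 ft³ left
storage unit 1: place B2 (53 ft³), 31 ft³ left
storage unit 1: place B3 (11 ft³), 20 ft³ left
storage unit 2: place B4 (54 ft³), 46 ft³ left
storage unit 1: place B5 (17 ft³), 3 ft³ left
storage unit 2: place B6 (10 ft³), 36 ft³ left
storage unit 3: place B7 (75 ft³), 25 ft³ left
storage unit 4: place B8 (64 ft³), 36 ft³ left
storage unit 3: place B9 (23 ft³), 2 ft³ left

4 storage units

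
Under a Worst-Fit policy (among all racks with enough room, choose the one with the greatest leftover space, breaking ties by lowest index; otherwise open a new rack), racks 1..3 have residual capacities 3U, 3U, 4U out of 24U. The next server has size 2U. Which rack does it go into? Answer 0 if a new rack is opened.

Racks with room: rack 1 (3U), rack 2 (3U), rack 3 (4U).
Most room is rack 3 with 4U free.

3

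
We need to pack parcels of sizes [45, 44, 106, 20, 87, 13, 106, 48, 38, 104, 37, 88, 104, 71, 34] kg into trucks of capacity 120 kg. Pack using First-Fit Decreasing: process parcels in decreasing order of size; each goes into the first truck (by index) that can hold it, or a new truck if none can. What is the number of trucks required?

Sorted descending: 106, 106, 104, 104, 88, 87, 71, 48, 45, 44, 38, 37, 34, 20, 13.
Put 106 kg in truck 1; 14 kg remain.
Put 106 kg in truck 2; 14 kg remain.
Put 104 kg in truck 3; 16 kg remain.
Put 104 kg in truck 4; 16 kg remain.
Put 88 kg in truck 5; 32 kg remain.
Put 87 kg in truck 6; 33 kg remain.
Put 71 kg in truck 7; 49 kg remain.
Put 48 kg in truck 7; 1 kg remain.
Put 45 kg in truck 8; 75 kg remain.
Put 44 kg in truck 8; 31 kg remain.
Put 38 kg in truck 9; 82 kg remain.
Put 37 kg in truck 9; 45 kg remain.
Put 34 kg in truck 9; 11 kg remain.
Put 20 kg in truck 5; 12 kg remain.
Put 13 kg in truck 1; 1 kg remain.

9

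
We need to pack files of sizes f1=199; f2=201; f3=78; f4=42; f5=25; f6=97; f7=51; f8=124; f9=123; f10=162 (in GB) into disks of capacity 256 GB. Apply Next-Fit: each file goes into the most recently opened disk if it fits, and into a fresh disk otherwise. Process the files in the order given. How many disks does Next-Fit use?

6 disks

f1 (199 GB) → disk 1 (remaining 57 GB)
f2 (201 GB) → disk 2 (remaining 55 GB)
f3 (78 GB) → disk 3 (remaining 178 GB)
f4 (42 GB) → disk 3 (remaining 136 GB)
f5 (25 GB) → disk 3 (remaining 111 GB)
f6 (97 GB) → disk 3 (remaining 14 GB)
f7 (51 GB) → disk 4 (remaining 205 GB)
f8 (124 GB) → disk 4 (remaining 81 GB)
f9 (123 GB) → disk 5 (remaining 133 GB)
f10 (162 GB) → disk 6 (remaining 94 GB)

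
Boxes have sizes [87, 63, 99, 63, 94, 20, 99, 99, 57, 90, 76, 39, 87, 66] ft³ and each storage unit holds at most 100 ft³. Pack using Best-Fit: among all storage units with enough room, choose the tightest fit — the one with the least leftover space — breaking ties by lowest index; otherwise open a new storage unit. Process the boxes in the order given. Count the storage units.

12

87 ft³ → storage unit 1 (remaining 13 ft³)
63 ft³ → storage unit 2 (remaining 37 ft³)
99 ft³ → storage unit 3 (remaining 1 ft³)
63 ft³ → storage unit 4 (remaining 37 ft³)
94 ft³ → storage unit 5 (remaining 6 ft³)
20 ft³ → storage unit 2 (remaining 17 ft³)
99 ft³ → storage unit 6 (remaining 1 ft³)
99 ft³ → storage unit 7 (remaining 1 ft³)
57 ft³ → storage unit 8 (remaining 43 ft³)
90 ft³ → storage unit 9 (remaining 10 ft³)
76 ft³ → storage unit 10 (remaining 24 ft³)
39 ft³ → storage unit 8 (remaining 4 ft³)
87 ft³ → storage unit 11 (remaining 13 ft³)
66 ft³ → storage unit 12 (remaining 34 ft³)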